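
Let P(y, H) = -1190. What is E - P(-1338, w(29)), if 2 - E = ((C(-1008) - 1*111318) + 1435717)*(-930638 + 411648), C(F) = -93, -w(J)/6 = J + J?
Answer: 687301572132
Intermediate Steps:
w(J) = -12*J (w(J) = -6*(J + J) = -12*J)
E = 687301570942 (E = 2 - ((-93 - 1*111318) + 1435717)*(-930638 + 411648) = 2 - ((-93 - 111318) + 1435717)*(-518990) = 2 - (-111411 + 1435717)*(-518990) = 2 - 1324306*(-518990) = 2 - 1*(-687301570940) = 2 + 687301570940 = 687301570942)
E - P(-1338, w(29)) = 687301570942 - 1*(-1190) = 687301570942 + 1190 = 687301572132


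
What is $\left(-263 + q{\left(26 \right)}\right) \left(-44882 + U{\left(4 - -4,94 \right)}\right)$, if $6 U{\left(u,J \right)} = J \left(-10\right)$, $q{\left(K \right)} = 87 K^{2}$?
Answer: $- \frac{7910906684}{3} \approx -2.637 \cdot 10^{9}$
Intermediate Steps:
$U{\left(u,J \right)} = - \frac{5 J}{3}$ ($U{\left(u,J \right)} = \frac{J \left(-10\right)}{6} = \frac{\left(-10\right) J}{6} = - \frac{5 J}{3}$)
$\left(-263 + q{\left(26 \right)}\right) \left(-44882 + U{\left(4 - -4,94 \right)}\right) = \left(-263 + 87 \cdot 26^{2}\right) \left(-44882 - \frac{470}{3}\right) = \left(-263 + 87 \cdot 676\right) \left(-44882 - \frac{470}{3}\right) = \left(-263 + 58812\right) \left(- \frac{135116}{3}\right) = 58549 \left(- \frac{135116}{3}\right) = - \frac{7910906684}{3}$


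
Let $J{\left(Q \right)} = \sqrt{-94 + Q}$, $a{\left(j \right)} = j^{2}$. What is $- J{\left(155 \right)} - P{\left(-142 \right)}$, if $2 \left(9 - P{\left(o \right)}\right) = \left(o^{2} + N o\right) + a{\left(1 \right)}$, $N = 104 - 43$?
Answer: $\frac{11485}{2} - \sqrt{61} \approx 5734.7$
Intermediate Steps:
$N = 61$ ($N = 104 - 43 = 61$)
$P{\left(o \right)} = \frac{17}{2} - \frac{61 o}{2} - \frac{o^{2}}{2}$ ($P{\left(o \right)} = 9 - \frac{\left(o^{2} + 61 o\right) + 1^{2}}{2} = 9 - \frac{\left(o^{2} + 61 o\right) + 1}{2} = 9 - \frac{1 + o^{2} + 61 o}{2} = 9 - \left(\frac{1}{2} + \frac{o^{2}}{2} + \frac{61 o}{2}\right) = \frac{17}{2} - \frac{61 o}{2} - \frac{o^{2}}{2}$)
$- J{\left(155 \right)} - P{\left(-142 \right)} = - \sqrt{-94 + 155} - \left(\frac{17}{2} - -4331 - \frac{\left(-142\right)^{2}}{2}\right) = - \sqrt{61} - \left(\frac{17}{2} + 4331 - 10082\right) = - \sqrt{61} - - \frac{11485}{2} = - \sqrt{61} + \frac{11485}{2} = \frac{11485}{2} - \sqrt{61}$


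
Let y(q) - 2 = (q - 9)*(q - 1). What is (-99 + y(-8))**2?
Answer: 3136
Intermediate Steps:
y(q) = 2 + (-1 + q)*(-9 + q) (y(q) = 2 + (q - 9)*(q - 1) = 2 + (-9 + q)*(-1 + q) = 2 + (-1 + q)*(-9 + q))
(-99 + y(-8))**2 = (-99 + (11 + (-8)**2 - 10*(-8)))**2 = (-99 + (11 + 64 + 80))**2 = (-99 + 155)**2 = 56**2 = 3136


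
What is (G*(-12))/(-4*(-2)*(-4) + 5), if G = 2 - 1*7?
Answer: -20/9 ≈ -2.2222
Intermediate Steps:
G = -5 (G = 2 - 7 = -5)
(G*(-12))/(-4*(-2)*(-4) + 5) = (-5*(-12))/(-4*(-2)*(-4) + 5) = 60/(8*(-4) + 5) = 60/(-32 + 5) = 60/(-27) = 60*(-1/27) = -20/9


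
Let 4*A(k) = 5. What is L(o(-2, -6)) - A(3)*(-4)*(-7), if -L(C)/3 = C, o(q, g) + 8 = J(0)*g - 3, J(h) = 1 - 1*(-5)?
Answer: 106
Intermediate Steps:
A(k) = 5/4 (A(k) = (1/4)*5 = 5/4)
J(h) = 6 (J(h) = 1 + 5 = 6)
o(q, g) = -11 + 6*g (o(q, g) = -8 + (6*g - 3) = -8 + (-3 + 6*g) = -11 + 6*g)
L(C) = -3*C
L(o(-2, -6)) - A(3)*(-4)*(-7) = -3*(-11 + 6*(-6)) - (5/4)*(-4)*(-7) = -3*(-11 - 36) - (-5)*(-7) = -3*(-47) - 1*35 = 141 - 35 = 106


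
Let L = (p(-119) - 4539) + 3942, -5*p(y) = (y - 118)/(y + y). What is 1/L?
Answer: -1190/710667 ≈ -0.0016745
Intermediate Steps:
p(y) = -(-118 + y)/(10*y) (p(y) = -(y - 118)/(5*(y + y)) = -(-118 + y)/(5*(2*y)) = -(-118 + y)*1/(2*y)/5 = -(-118 + y)/(10*y))
L = -710667/1190 (L = ((⅒)*(118 - 1*(-119))/(-119) - 4539) + 3942 = ((⅒)*(-1/119)*(118 + 119) - 4539) + 3942 = ((⅒)*(-1/119)*237 - 4539) + 3942 = (-237/1190 - 4539) + 3942 = -5401647/1190 + 3942 = -710667/1190 ≈ -597.20)
1/L = 1/(-710667/1190) = -1190/710667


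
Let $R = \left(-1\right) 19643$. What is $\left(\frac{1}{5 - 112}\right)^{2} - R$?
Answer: $\frac{224892708}{11449} \approx 19643.0$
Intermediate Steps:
$R = -19643$
$\left(\frac{1}{5 - 112}\right)^{2} - R = \left(\frac{1}{5 - 112}\right)^{2} - -19643 = \left(\frac{1}{-107}\right)^{2} + 19643 = \left(- \frac{1}{107}\right)^{2} + 19643 = \frac{1}{11449} + 19643 = \frac{224892708}{11449}$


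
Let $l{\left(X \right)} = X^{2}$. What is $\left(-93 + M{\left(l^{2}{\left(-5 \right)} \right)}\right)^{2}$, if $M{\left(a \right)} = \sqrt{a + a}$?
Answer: $9899 - 4650 \sqrt{2} \approx 3322.9$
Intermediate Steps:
$M{\left(a \right)} = \sqrt{2} \sqrt{a}$ ($M{\left(a \right)} = \sqrt{2 a} = \sqrt{2} \sqrt{a}$)
$\left(-93 + M{\left(l^{2}{\left(-5 \right)} \right)}\right)^{2} = \left(-93 + \sqrt{2} \sqrt{\left(\left(-5\right)^{2}\right)^{2}}\right)^{2} = \left(-93 + \sqrt{2} \sqrt{25^{2}}\right)^{2} = \left(-93 + \sqrt{2} \sqrt{625}\right)^{2} = \left(-93 + \sqrt{2} \cdot 25\right)^{2} = \left(-93 + 25 \sqrt{2}\right)^{2}$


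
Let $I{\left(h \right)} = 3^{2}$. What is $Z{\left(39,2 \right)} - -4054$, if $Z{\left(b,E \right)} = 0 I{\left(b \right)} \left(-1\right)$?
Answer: $4054$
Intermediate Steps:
$I{\left(h \right)} = 9$
$Z{\left(b,E \right)} = 0$ ($Z{\left(b,E \right)} = 0 \cdot 9 \left(-1\right) = 0 \left(-1\right) = 0$)
$Z{\left(39,2 \right)} - -4054 = 0 - -4054 = 0 + 4054 = 4054$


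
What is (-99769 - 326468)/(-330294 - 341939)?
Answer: 426237/672233 ≈ 0.63406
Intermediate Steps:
(-99769 - 326468)/(-330294 - 341939) = -426237/(-672233) = -426237*(-1/672233) = 426237/672233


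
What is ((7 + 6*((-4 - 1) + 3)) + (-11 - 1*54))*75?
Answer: -5250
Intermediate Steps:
((7 + 6*((-4 - 1) + 3)) + (-11 - 1*54))*75 = ((7 + 6*(-5 + 3)) + (-11 - 54))*75 = ((7 + 6*(-2)) - 65)*75 = ((7 - 12) - 65)*75 = (-5 - 65)*75 = -70*75 = -5250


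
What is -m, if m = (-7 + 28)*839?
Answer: -17619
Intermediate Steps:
m = 17619 (m = 21*839 = 17619)
-m = -1*17619 = -17619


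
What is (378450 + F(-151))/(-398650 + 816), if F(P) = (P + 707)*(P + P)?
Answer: -105269/198917 ≈ -0.52921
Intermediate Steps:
F(P) = 2*P*(707 + P) (F(P) = (707 + P)*(2*P) = 2*P*(707 + P))
(378450 + F(-151))/(-398650 + 816) = (378450 + 2*(-151)*(707 - 151))/(-398650 + 816) = (378450 + 2*(-151)*556)/(-397834) = (378450 - 167912)*(-1/397834) = 210538*(-1/397834) = -105269/198917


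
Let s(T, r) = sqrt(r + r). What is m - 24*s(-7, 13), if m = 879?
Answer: 879 - 24*sqrt(26) ≈ 756.62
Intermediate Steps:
s(T, r) = sqrt(2)*sqrt(r) (s(T, r) = sqrt(2*r) = sqrt(2)*sqrt(r))
m - 24*s(-7, 13) = 879 - 24*sqrt(2)*sqrt(13) = 879 - 24*sqrt(26)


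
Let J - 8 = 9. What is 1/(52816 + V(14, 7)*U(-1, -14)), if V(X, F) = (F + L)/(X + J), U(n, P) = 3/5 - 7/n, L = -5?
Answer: 155/8186556 ≈ 1.8933e-5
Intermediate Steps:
J = 17 (J = 8 + 9 = 17)
U(n, P) = ⅗ - 7/n (U(n, P) = 3*(⅕) - 7/n = ⅗ - 7/n)
V(X, F) = (-5 + F)/(17 + X) (V(X, F) = (F - 5)/(X + 17) = (-5 + F)/(17 + X))
1/(52816 + V(14, 7)*U(-1, -14)) = 1/(52816 + ((-5 + 7)/(17 + 14))*(⅗ - 7/(-1))) = 1/(52816 + (2/31)*(⅗ - 7*(-1))) = 1/(52816 + ((1/31)*2)*(⅗ + 7)) = 1/(52816 + (2/31)*(38/5)) = 1/(52816 + 76/155) = 1/(8186556/155) = 155/8186556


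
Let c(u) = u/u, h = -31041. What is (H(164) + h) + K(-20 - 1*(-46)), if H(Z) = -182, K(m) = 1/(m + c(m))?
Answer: -843020/27 ≈ -31223.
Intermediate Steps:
c(u) = 1
K(m) = 1/(1 + m) (K(m) = 1/(m + 1) = 1/(1 + m))
(H(164) + h) + K(-20 - 1*(-46)) = (-182 - 31041) + 1/(1 + (-20 - 1*(-46))) = -31223 + 1/(1 + (-20 + 46)) = -31223 + 1/(1 + 26) = -31223 + 1/27 = -843020/27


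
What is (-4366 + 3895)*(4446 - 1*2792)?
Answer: -779034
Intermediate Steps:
(-4366 + 3895)*(4446 - 1*2792) = -471*(4446 - 2792) = -471*1654 = -779034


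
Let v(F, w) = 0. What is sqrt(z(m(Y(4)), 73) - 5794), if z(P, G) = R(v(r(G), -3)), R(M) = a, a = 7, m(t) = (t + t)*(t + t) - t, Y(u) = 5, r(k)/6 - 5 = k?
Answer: 3*I*sqrt(643) ≈ 76.072*I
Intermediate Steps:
r(k) = 30 + 6*k
m(t) = -t + 4*t**2 (m(t) = (2*t)*(2*t) - t = 4*t**2 - t = -t + 4*t**2)
R(M) = 7
z(P, G) = 7
sqrt(z(m(Y(4)), 73) - 5794) = sqrt(7 - 5794) = sqrt(-5787) = 3*I*sqrt(643)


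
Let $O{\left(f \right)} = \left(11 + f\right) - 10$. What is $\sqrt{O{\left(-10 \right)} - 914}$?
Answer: $i \sqrt{923} \approx 30.381 i$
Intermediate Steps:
$O{\left(f \right)} = 1 + f$
$\sqrt{O{\left(-10 \right)} - 914} = \sqrt{\left(1 - 10\right) - 914} = \sqrt{-9 - 914} = \sqrt{-923} = i \sqrt{923}$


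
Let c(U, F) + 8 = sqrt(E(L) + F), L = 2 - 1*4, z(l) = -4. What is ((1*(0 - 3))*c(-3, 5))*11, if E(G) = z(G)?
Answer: 231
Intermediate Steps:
L = -2 (L = 2 - 4 = -2)
E(G) = -4
c(U, F) = -8 + sqrt(-4 + F)
((1*(0 - 3))*c(-3, 5))*11 = ((1*(0 - 3))*(-8 + sqrt(-4 + 5)))*11 = ((1*(-3))*(-8 + sqrt(1)))*11 = -3*(-8 + 1)*11 = -3*(-7)*11 = 21*11 = 231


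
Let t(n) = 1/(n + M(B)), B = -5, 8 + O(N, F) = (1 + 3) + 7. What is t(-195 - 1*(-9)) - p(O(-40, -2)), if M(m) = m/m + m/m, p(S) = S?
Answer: -553/184 ≈ -3.0054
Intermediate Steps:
O(N, F) = 3 (O(N, F) = -8 + ((1 + 3) + 7) = -8 + (4 + 7) = -8 + 11 = 3)
M(m) = 2 (M(m) = 1 + 1 = 2)
t(n) = 1/(2 + n) (t(n) = 1/(n + 2) = 1/(2 + n))
t(-195 - 1*(-9)) - p(O(-40, -2)) = 1/(2 + (-195 - 1*(-9))) - 1*3 = 1/(2 + (-195 + 9)) - 3 = 1/(2 - 186) - 3 = 1/(-184) - 3 = -1/184 - 3 = -553/184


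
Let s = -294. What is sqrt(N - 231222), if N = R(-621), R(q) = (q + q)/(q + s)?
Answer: 2*I*sqrt(5377325070)/305 ≈ 480.85*I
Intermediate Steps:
R(q) = 2*q/(-294 + q) (R(q) = (q + q)/(q - 294) = (2*q)/(-294 + q) = 2*q/(-294 + q))
N = 414/305 (N = 2*(-621)/(-294 - 621) = 2*(-621)/(-915) = 2*(-621)*(-1/915) = 414/305 ≈ 1.3574)
sqrt(N - 231222) = sqrt(414/305 - 231222) = sqrt(-70522296/305) = 2*I*sqrt(5377325070)/305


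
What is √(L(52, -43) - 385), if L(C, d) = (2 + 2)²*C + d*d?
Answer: 2*√574 ≈ 47.917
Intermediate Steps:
L(C, d) = d² + 16*C (L(C, d) = 4²*C + d² = 16*C + d² = d² + 16*C)
√(L(52, -43) - 385) = √(((-43)² + 16*52) - 385) = √((1849 + 832) - 385) = √(2681 - 385) = √2296 = 2*√574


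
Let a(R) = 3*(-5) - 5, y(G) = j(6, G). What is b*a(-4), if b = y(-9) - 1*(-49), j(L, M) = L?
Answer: -1100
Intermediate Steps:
y(G) = 6
a(R) = -20 (a(R) = -15 - 5 = -20)
b = 55 (b = 6 - 1*(-49) = 6 + 49 = 55)
b*a(-4) = 55*(-20) = -1100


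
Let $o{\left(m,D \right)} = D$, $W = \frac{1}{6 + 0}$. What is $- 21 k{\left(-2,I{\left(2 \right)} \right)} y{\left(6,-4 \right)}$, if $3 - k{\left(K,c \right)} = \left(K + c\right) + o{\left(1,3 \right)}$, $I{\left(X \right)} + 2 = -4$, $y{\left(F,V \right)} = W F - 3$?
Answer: $336$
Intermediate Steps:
$W = \frac{1}{6} \approx 0.16667$
$y{\left(F,V \right)} = -3 + \frac{F}{6}$ ($y{\left(F,V \right)} = \frac{F}{6} - 3 = -3 + \frac{F}{6}$)
$I{\left(X \right)} = -6$ ($I{\left(X \right)} = -2 - 4 = -6$)
$k{\left(K,c \right)} = - K - c$ ($k{\left(K,c \right)} = 3 - \left(\left(K + c\right) + 3\right) = 3 - \left(3 + K + c\right) = - K - c$)
$- 21 k{\left(-2,I{\left(2 \right)} \right)} y{\left(6,-4 \right)} = - 21 \left(\left(-1\right) \left(-2\right) - -6\right) \left(-3 + \frac{1}{6} \cdot 6\right) = - 21 \left(2 + 6\right) \left(-3 + 1\right) = \left(-21\right) 8 \left(-2\right) = \left(-168\right) \left(-2\right) = 336$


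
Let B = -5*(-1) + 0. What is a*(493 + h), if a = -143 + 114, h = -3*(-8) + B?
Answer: -15138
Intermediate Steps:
B = 5 (B = 5 + 0 = 5)
h = 29 (h = -3*(-8) + 5 = 24 + 5 = 29)
a = -29
a*(493 + h) = -29*(493 + 29) = -29*522 = -15138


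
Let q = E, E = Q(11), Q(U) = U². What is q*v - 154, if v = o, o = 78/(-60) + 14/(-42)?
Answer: -10549/30 ≈ -351.63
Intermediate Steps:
o = -49/30 (o = 78*(-1/60) + 14*(-1/42) = -13/10 - ⅓ = -49/30 ≈ -1.6333)
v = -49/30 ≈ -1.6333
E = 121 (E = 11² = 121)
q = 121
q*v - 154 = 121*(-49/30) - 154 = -5929/30 - 154 = -10549/30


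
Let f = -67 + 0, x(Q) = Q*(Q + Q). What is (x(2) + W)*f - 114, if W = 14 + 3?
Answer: -1789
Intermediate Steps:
x(Q) = 2*Q² (x(Q) = Q*(2*Q) = 2*Q²)
f = -67
W = 17
(x(2) + W)*f - 114 = (2*2² + 17)*(-67) - 114 = (2*4 + 17)*(-67) - 114 = (8 + 17)*(-67) - 114 = 25*(-67) - 114 = -1675 - 114 = -1789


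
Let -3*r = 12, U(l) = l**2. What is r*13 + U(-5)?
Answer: -27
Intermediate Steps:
r = -4 (r = -1/3*12 = -4)
r*13 + U(-5) = -4*13 + (-5)**2 = -52 + 25 = -27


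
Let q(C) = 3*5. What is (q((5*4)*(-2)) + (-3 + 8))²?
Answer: 400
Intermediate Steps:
q(C) = 15
(q((5*4)*(-2)) + (-3 + 8))² = (15 + (-3 + 8))² = (15 + 5)² = 20² = 400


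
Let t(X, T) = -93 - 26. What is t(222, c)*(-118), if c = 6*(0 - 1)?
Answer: 14042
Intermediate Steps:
c = -6 (c = 6*(-1) = -6)
t(X, T) = -119
t(222, c)*(-118) = -119*(-118) = 14042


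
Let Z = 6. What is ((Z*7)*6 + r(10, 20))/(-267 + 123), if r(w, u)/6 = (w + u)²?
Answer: -157/4 ≈ -39.250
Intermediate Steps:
r(w, u) = 6*(u + w)² (r(w, u) = 6*(w + u)² = 6*(u + w)²)
((Z*7)*6 + r(10, 20))/(-267 + 123) = ((6*7)*6 + 6*(20 + 10)²)/(-267 + 123) = (42*6 + 6*30²)/(-144) = (252 + 6*900)*(-1/144) = (252 + 5400)*(-1/144) = 5652*(-1/144) = -157/4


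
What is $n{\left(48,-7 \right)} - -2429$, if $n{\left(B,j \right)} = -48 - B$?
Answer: $2333$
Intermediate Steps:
$n{\left(48,-7 \right)} - -2429 = \left(-48 - 48\right) - -2429 = \left(-48 - 48\right) + 2429 = -96 + 2429 = 2333$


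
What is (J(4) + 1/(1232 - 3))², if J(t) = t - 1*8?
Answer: 24157225/1510441 ≈ 15.993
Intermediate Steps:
J(t) = -8 + t (J(t) = t - 8 = -8 + t)
(J(4) + 1/(1232 - 3))² = ((-8 + 4) + 1/(1232 - 3))² = (-4 + 1/1229)² = (-4915/1229)² = 24157225/1510441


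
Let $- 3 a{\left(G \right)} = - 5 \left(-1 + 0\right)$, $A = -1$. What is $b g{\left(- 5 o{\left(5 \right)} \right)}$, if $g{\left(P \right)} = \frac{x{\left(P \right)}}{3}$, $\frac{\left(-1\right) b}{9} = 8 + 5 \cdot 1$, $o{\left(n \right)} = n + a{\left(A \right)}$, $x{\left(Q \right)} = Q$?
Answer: $650$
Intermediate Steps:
$a{\left(G \right)} = - \frac{5}{3}$ ($a{\left(G \right)} = - \frac{\left(-5\right) \left(-1 + 0\right)}{3} = - \frac{\left(-5\right) \left(-1\right)}{3} = \left(- \frac{1}{3}\right) 5 = - \frac{5}{3}$)
$o{\left(n \right)} = - \frac{5}{3} + n$ ($o{\left(n \right)} = n - \frac{5}{3} = - \frac{5}{3} + n$)
$b = -117$ ($b = - 9 \left(8 + 5 \cdot 1\right) = - 9 \left(8 + 5\right) = \left(-9\right) 13 = -117$)
$g{\left(P \right)} = \frac{P}{3}$
$b g{\left(- 5 o{\left(5 \right)} \right)} = - 117 \frac{\left(-5\right) \left(- \frac{5}{3} + 5\right)}{3} = - 117 \frac{\left(-5\right) \frac{10}{3}}{3} = - 117 \cdot \frac{1}{3} \left(- \frac{50}{3}\right) = \left(-117\right) \left(- \frac{50}{9}\right) = 650$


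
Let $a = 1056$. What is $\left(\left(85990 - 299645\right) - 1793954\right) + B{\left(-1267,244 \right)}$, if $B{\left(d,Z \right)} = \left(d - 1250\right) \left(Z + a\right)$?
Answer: $-5279709$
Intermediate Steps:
$B{\left(d,Z \right)} = \left(-1250 + d\right) \left(1056 + Z\right)$ ($B{\left(d,Z \right)} = \left(d - 1250\right) \left(Z + 1056\right) = \left(-1250 + d\right) \left(1056 + Z\right)$)
$\left(\left(85990 - 299645\right) - 1793954\right) + B{\left(-1267,244 \right)} = \left(\left(85990 - 299645\right) - 1793954\right) + \left(-1320000 - 305000 + 1056 \left(-1267\right) + 244 \left(-1267\right)\right) = \left(\left(85990 - 299645\right) - 1793954\right) - 3272100 = \left(-213655 - 1793954\right) - 3272100 = -2007609 - 3272100 = -5279709$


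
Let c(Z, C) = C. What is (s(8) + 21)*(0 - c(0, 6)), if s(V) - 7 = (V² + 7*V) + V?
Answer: -936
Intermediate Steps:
s(V) = 7 + V² + 8*V (s(V) = 7 + ((V² + 7*V) + V) = 7 + (V² + 8*V) = 7 + V² + 8*V)
(s(8) + 21)*(0 - c(0, 6)) = ((7 + 8² + 8*8) + 21)*(0 - 1*6) = ((7 + 64 + 64) + 21)*(0 - 6) = (135 + 21)*(-6) = 156*(-6) = -936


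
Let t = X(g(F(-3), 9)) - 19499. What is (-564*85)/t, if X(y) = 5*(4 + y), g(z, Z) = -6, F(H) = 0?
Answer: 15980/6503 ≈ 2.4573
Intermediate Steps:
X(y) = 20 + 5*y
t = -19509 (t = (20 + 5*(-6)) - 19499 = (20 - 30) - 19499 = -10 - 19499 = -19509)
(-564*85)/t = -564*85/(-19509) = -47940*(-1/19509) = 15980/6503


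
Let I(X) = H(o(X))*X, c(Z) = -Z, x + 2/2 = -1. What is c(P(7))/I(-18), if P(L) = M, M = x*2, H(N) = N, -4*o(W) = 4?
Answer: 2/9 ≈ 0.22222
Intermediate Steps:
x = -2 (x = -1 - 1 = -2)
o(W) = -1 (o(W) = -¼*4 = -1)
M = -4 (M = -2*2 = -4)
P(L) = -4
I(X) = -X
c(P(7))/I(-18) = (-1*(-4))/((-1*(-18))) = 4/18 = 4*(1/18) = 2/9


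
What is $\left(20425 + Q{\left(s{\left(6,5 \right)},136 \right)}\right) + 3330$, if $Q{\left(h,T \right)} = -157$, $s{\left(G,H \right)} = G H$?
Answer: $23598$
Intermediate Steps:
$\left(20425 + Q{\left(s{\left(6,5 \right)},136 \right)}\right) + 3330 = \left(20425 - 157\right) + 3330 = 20268 + 3330 = 23598$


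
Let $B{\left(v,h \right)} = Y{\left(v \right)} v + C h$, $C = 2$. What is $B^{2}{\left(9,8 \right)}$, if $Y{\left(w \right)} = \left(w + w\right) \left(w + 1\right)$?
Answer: $2676496$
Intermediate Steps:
$Y{\left(w \right)} = 2 w \left(1 + w\right)$
$B{\left(v,h \right)} = 2 h + 2 v^{2} \left(1 + v\right)$ ($B{\left(v,h \right)} = 2 v \left(1 + v\right) v + 2 h = 2 v^{2} \left(1 + v\right) + 2 h = 2 h + 2 v^{2} \left(1 + v\right)$)
$B^{2}{\left(9,8 \right)} = \left(2 \cdot 8 + 2 \cdot 9^{2} \left(1 + 9\right)\right)^{2} = \left(16 + 2 \cdot 81 \cdot 10\right)^{2} = \left(16 + 1620\right)^{2} = 1636^{2} = 2676496$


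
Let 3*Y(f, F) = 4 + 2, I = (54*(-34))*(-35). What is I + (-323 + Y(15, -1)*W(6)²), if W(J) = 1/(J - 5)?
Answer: 63939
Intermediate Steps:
W(J) = 1/(-5 + J)
I = 64260 (I = -1836*(-35) = 64260)
Y(f, F) = 2 (Y(f, F) = (4 + 2)/3 = (⅓)*6 = 2)
I + (-323 + Y(15, -1)*W(6)²) = 64260 + (-323 + 2*(1/(-5 + 6))²) = 64260 + (-323 + 2*(1/1)²) = 64260 + (-323 + 2*1²) = 64260 + (-323 + 2*1) = 64260 + (-323 + 2) = 64260 - 321 = 63939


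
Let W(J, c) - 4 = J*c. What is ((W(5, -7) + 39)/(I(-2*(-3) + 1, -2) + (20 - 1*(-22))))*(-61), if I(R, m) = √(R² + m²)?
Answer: -20496/1711 + 488*√53/1711 ≈ -9.9026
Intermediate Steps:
W(J, c) = 4 + J*c
((W(5, -7) + 39)/(I(-2*(-3) + 1, -2) + (20 - 1*(-22))))*(-61) = (((4 + 5*(-7)) + 39)/(√((-2*(-3) + 1)² + (-2)²) + (20 - 1*(-22))))*(-61) = (((4 - 35) + 39)/(√((6 + 1)² + 4) + (20 + 22)))*(-61) = ((-31 + 39)/(√(7² + 4) + 42))*(-61) = (8/(√(49 + 4) + 42))*(-61) = (8/(√53 + 42))*(-61) = (8/(42 + √53))*(-61) = -488/(42 + √53)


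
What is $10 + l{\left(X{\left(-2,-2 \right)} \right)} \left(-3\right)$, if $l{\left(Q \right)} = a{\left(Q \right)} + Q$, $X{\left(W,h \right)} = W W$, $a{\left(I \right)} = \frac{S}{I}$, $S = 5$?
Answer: $- \frac{23}{4} \approx -5.75$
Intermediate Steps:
$a{\left(I \right)} = \frac{5}{I}$
$X{\left(W,h \right)} = W^{2}$
$l{\left(Q \right)} = Q + \frac{5}{Q}$ ($l{\left(Q \right)} = \frac{5}{Q} + Q = Q + \frac{5}{Q}$)
$10 + l{\left(X{\left(-2,-2 \right)} \right)} \left(-3\right) = 10 + \left(\left(-2\right)^{2} + \frac{5}{\left(-2\right)^{2}}\right) \left(-3\right) = 10 + \left(4 + \frac{5}{4}\right) \left(-3\right) = 10 + \frac{21}{4} \left(-3\right) = 10 - \frac{63}{4} = - \frac{23}{4}$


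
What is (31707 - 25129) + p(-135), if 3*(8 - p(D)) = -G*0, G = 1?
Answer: 6586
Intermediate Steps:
p(D) = 8 (p(D) = 8 - (-1*1)*0/3 = 8 - (-1)*0/3 = 8 - 1/3*0 = 8 + 0 = 8)
(31707 - 25129) + p(-135) = (31707 - 25129) + 8 = 6578 + 8 = 6586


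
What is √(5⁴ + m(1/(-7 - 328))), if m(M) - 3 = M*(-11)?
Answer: √70480985/335 ≈ 25.061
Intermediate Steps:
m(M) = 3 - 11*M (m(M) = 3 + M*(-11) = 3 - 11*M)
√(5⁴ + m(1/(-7 - 328))) = √(5⁴ + (3 - 11/(-7 - 328))) = √(625 + (3 - 11/(-335))) = √(625 + (3 - 11*(-1/335))) = √(625 + (3 + 11/335)) = √(625 + 1016/335) = √(210391/335) = √70480985/335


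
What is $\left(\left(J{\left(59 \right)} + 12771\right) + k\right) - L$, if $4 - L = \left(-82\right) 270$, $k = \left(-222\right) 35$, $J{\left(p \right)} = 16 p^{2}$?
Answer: $38553$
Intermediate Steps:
$k = -7770$
$L = 22144$ ($L = 4 - \left(-82\right) 270 = 4 - -22140 = 4 + 22140 = 22144$)
$\left(\left(J{\left(59 \right)} + 12771\right) + k\right) - L = \left(\left(16 \cdot 59^{2} + 12771\right) - 7770\right) - 22144 = \left(\left(16 \cdot 3481 + 12771\right) - 7770\right) - 22144 = \left(\left(55696 + 12771\right) - 7770\right) - 22144 = \left(68467 - 7770\right) - 22144 = 60697 - 22144 = 38553$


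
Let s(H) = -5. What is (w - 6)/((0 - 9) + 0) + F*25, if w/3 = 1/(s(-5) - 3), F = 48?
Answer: 28817/24 ≈ 1200.7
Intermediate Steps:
w = -3/8 (w = 3/(-5 - 3) = 3/(-8) = 3*(-⅛) = -3/8 ≈ -0.37500)
(w - 6)/((0 - 9) + 0) + F*25 = (-3/8 - 6)/((0 - 9) + 0) + 48*25 = -51/(8*(-9 + 0)) + 1200 = -51/8/(-9) + 1200 = -51/8*(-⅑) + 1200 = 17/24 + 1200 = 28817/24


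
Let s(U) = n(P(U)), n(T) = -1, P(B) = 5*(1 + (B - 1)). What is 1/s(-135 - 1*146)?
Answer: -1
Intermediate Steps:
P(B) = 5*B (P(B) = 5*(1 + (-1 + B)) = 5*B)
s(U) = -1
1/s(-135 - 1*146) = 1/(-1) = -1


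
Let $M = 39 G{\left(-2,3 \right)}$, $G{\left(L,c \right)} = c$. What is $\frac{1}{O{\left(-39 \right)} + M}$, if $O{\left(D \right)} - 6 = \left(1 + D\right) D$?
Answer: $\frac{1}{1605} \approx 0.00062305$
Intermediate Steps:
$O{\left(D \right)} = 6 + D \left(1 + D\right)$ ($O{\left(D \right)} = 6 + \left(1 + D\right) D = 6 + D \left(1 + D\right)$)
$M = 117$ ($M = 39 \cdot 3 = 117$)
$\frac{1}{O{\left(-39 \right)} + M} = \frac{1}{\left(6 - 39 + \left(-39\right)^{2}\right) + 117} = \frac{1}{\left(6 - 39 + 1521\right) + 117} = \frac{1}{1488 + 117} = \frac{1}{1605}$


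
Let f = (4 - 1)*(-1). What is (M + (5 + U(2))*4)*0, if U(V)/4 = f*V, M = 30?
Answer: 0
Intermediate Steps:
f = -3 (f = 3*(-1) = -3)
U(V) = -12*V (U(V) = 4*(-3*V) = -12*V)
(M + (5 + U(2))*4)*0 = (30 + (5 - 12*2)*4)*0 = (30 + (5 - 24)*4)*0 = (30 - 19*4)*0 = (30 - 76)*0 = -46*0 = 0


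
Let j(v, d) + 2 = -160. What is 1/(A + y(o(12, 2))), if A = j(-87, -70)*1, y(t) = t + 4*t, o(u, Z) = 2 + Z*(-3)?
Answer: -1/182 ≈ -0.0054945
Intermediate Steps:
o(u, Z) = 2 - 3*Z
y(t) = 5*t
j(v, d) = -162 (j(v, d) = -2 - 160 = -162)
A = -162 (A = -162*1 = -162)
1/(A + y(o(12, 2))) = 1/(-162 + 5*(2 - 3*2)) = 1/(-162 + 5*(2 - 6)) = 1/(-162 + 5*(-4)) = 1/(-162 - 20) = 1/(-182) = -1/182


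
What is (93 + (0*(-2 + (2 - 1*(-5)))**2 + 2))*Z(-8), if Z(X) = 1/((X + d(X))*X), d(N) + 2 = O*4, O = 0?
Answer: 19/16 ≈ 1.1875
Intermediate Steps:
d(N) = -2 (d(N) = -2 + 0*4 = -2 + 0 = -2)
Z(X) = 1/(X*(-2 + X)) (Z(X) = 1/((X - 2)*X) = 1/((-2 + X)*X) = 1/(X*(-2 + X)))
(93 + (0*(-2 + (2 - 1*(-5)))**2 + 2))*Z(-8) = (93 + (0*(-2 + (2 - 1*(-5)))**2 + 2))*(1/((-8)*(-2 - 8))) = (93 + (0*(-2 + (2 + 5))**2 + 2))*(-1/8/(-10)) = (93 + (0*(-2 + 7)**2 + 2))*(-1/8*(-1/10)) = (93 + (0*5**2 + 2))*(1/80) = (93 + (0*25 + 2))*(1/80) = (93 + (0 + 2))*(1/80) = (93 + 2)*(1/80) = 95*(1/80) = 19/16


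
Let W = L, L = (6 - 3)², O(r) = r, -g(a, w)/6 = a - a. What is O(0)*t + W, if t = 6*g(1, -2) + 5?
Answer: 9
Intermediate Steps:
g(a, w) = 0 (g(a, w) = -6*(a - a) = -6*0 = 0)
L = 9 (L = 3² = 9)
W = 9
t = 5 (t = 6*0 + 5 = 0 + 5 = 5)
O(0)*t + W = 0*5 + 9 = 0 + 9 = 9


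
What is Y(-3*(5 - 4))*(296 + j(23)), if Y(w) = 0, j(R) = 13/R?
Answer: 0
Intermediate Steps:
Y(-3*(5 - 4))*(296 + j(23)) = 0*(296 + 13/23) = 0*(6821/23) = 0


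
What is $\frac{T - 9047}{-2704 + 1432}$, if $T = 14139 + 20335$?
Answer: $- \frac{25427}{1272} \approx -19.99$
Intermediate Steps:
$T = 34474$
$\frac{T - 9047}{-2704 + 1432} = \frac{34474 - 9047}{-2704 + 1432} = \frac{25427}{-1272} = 25427 \left(- \frac{1}{1272}\right) = - \frac{25427}{1272}$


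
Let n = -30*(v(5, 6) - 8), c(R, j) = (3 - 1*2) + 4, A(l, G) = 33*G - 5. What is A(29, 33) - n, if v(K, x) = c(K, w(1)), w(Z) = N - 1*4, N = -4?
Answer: 994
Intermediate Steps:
A(l, G) = -5 + 33*G
w(Z) = -8 (w(Z) = -4 - 1*4 = -4 - 4 = -8)
c(R, j) = 5 (c(R, j) = (3 - 2) + 4 = 1 + 4 = 5)
v(K, x) = 5
n = 90 (n = -30*(5 - 8) = -30*(-3) = 90)
A(29, 33) - n = (-5 + 33*33) - 1*90 = (-5 + 1089) - 90 = 1084 - 90 = 994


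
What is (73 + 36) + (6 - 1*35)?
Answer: 80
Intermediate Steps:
(73 + 36) + (6 - 1*35) = 109 + (6 - 35) = 109 - 29 = 80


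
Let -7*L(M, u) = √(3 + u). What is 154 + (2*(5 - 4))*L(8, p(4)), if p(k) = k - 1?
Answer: 154 - 2*√6/7 ≈ 153.30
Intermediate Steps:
p(k) = -1 + k
L(M, u) = -√(3 + u)/7
154 + (2*(5 - 4))*L(8, p(4)) = 154 + (2*(5 - 4))*(-√(3 + (-1 + 4))/7) = 154 + (2*1)*(-√(3 + 3)/7) = 154 + 2*(-√6/7) = 154 - 2*√6/7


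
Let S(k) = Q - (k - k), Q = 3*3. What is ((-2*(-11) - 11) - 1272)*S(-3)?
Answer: -11349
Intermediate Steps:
Q = 9
S(k) = 9 (S(k) = 9 - (k - k) = 9 - 1*0 = 9 + 0 = 9)
((-2*(-11) - 11) - 1272)*S(-3) = ((-2*(-11) - 11) - 1272)*9 = ((22 - 11) - 1272)*9 = (11 - 1272)*9 = -1261*9 = -11349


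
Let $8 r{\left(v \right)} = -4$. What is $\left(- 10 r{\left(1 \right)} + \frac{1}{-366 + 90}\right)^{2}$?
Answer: $\frac{1901641}{76176} \approx 24.964$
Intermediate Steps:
$r{\left(v \right)} = - \frac{1}{2}$ ($r{\left(v \right)} = \frac{1}{8} \left(-4\right) = - \frac{1}{2}$)
$\left(- 10 r{\left(1 \right)} + \frac{1}{-366 + 90}\right)^{2} = \left(\left(-10\right) \left(- \frac{1}{2}\right) + \frac{1}{-366 + 90}\right)^{2} = \left(5 + \frac{1}{-276}\right)^{2} = \left(5 - \frac{1}{276}\right)^{2} = \left(\frac{1379}{276}\right)^{2} = \frac{1901641}{76176}$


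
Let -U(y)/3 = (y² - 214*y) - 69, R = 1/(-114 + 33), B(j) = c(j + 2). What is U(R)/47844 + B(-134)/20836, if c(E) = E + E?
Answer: -2319017741/272521409526 ≈ -0.0085095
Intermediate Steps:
c(E) = 2*E
B(j) = 4 + 2*j (B(j) = 2*(j + 2) = 2*(2 + j) = 4 + 2*j)
R = -1/81 (R = 1/(-81) = -1/81 ≈ -0.012346)
U(y) = 207 - 3*y² + 642*y (U(y) = -3*((y² - 214*y) - 69) = -3*(-69 + y² - 214*y) = 207 - 3*y² + 642*y)
U(R)/47844 + B(-134)/20836 = (207 - 3*(-1/81)² + 642*(-1/81))/47844 + (4 + 2*(-134))/20836 = (207 - 3*1/6561 - 214/27)*(1/47844) + (4 - 268)*(1/20836) = (207 - 1/2187 - 214/27)*(1/47844) - 264*1/20836 = (435374/2187)*(1/47844) - 66/5209 = 217687/52317414 - 66/5209 = -2319017741/272521409526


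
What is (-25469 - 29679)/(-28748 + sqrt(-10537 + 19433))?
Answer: 99087169/51652413 + 27574*sqrt(139)/51652413 ≈ 1.9246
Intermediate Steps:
(-25469 - 29679)/(-28748 + sqrt(-10537 + 19433)) = -55148/(-28748 + sqrt(8896)) = -55148/(-28748 + 8*sqrt(139))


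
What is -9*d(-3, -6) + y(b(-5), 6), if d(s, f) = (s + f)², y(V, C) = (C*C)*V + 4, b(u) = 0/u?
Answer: -725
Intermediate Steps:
b(u) = 0
y(V, C) = 4 + V*C² (y(V, C) = C²*V + 4 = V*C² + 4 = 4 + V*C²)
d(s, f) = (f + s)²
-9*d(-3, -6) + y(b(-5), 6) = -9*(-6 - 3)² + (4 + 0*6²) = -9*(-9)² + (4 + 0*36) = -9*81 + (4 + 0) = -729 + 4 = -725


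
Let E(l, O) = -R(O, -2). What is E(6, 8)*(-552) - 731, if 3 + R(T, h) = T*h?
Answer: -11219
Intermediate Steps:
R(T, h) = -3 + T*h
E(l, O) = 3 + 2*O (E(l, O) = -(-3 + O*(-2)) = -(-3 - 2*O) = 3 + 2*O)
E(6, 8)*(-552) - 731 = (3 + 2*8)*(-552) - 731 = (3 + 16)*(-552) - 731 = 19*(-552) - 731 = -10488 - 731 = -11219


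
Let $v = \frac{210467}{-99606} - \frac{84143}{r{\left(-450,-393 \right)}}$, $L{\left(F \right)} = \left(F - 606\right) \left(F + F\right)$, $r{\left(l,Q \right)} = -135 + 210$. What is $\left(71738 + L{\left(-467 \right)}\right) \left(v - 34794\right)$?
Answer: $- \frac{9605275435338112}{249015} \approx -3.8573 \cdot 10^{10}$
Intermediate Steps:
$r{\left(l,Q \right)} = 75$
$L{\left(F \right)} = 2 F \left(-606 + F\right)$ ($L{\left(F \right)} = \left(-606 + F\right) 2 F = 2 F \left(-606 + F\right)$)
$v = - \frac{2798977561}{2490150}$ ($v = \frac{210467}{-99606} - \frac{84143}{75} = 210467 \left(- \frac{1}{99606}\right) - \frac{84143}{75} = - \frac{210467}{99606} - \frac{84143}{75} = - \frac{2798977561}{2490150} \approx -1124.0$)
$\left(71738 + L{\left(-467 \right)}\right) \left(v - 34794\right) = \left(71738 + 2 \left(-467\right) \left(-606 - 467\right)\right) \left(- \frac{2798977561}{2490150} - 34794\right) = \left(71738 + 2 \left(-467\right) \left(-1073\right)\right) \left(- \frac{89441256661}{2490150}\right) = \left(71738 + 1002182\right) \left(- \frac{89441256661}{2490150}\right) = 1073920 \left(- \frac{89441256661}{2490150}\right) = - \frac{9605275435338112}{249015}$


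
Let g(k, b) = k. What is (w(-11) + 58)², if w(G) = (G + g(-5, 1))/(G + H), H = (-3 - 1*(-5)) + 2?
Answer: 178084/49 ≈ 3634.4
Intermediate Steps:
H = 4 (H = (-3 + 5) + 2 = 2 + 2 = 4)
w(G) = (-5 + G)/(4 + G) (w(G) = (G - 5)/(G + 4) = (-5 + G)/(4 + G))
(w(-11) + 58)² = ((-5 - 11)/(4 - 11) + 58)² = (-16/(-7) + 58)² = (-⅐*(-16) + 58)² = (16/7 + 58)² = (422/7)² = 178084/49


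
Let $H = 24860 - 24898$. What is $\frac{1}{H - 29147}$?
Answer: $- \frac{1}{29185} \approx -3.4264 \cdot 10^{-5}$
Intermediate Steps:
$H = -38$
$\frac{1}{H - 29147} = \frac{1}{-38 - 29147} = \frac{1}{-29185} = - \frac{1}{29185}$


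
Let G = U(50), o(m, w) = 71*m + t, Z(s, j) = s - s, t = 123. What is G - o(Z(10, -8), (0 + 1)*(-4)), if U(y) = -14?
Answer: -137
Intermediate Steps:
Z(s, j) = 0
o(m, w) = 123 + 71*m (o(m, w) = 71*m + 123 = 123 + 71*m)
G = -14
G - o(Z(10, -8), (0 + 1)*(-4)) = -14 - (123 + 71*0) = -14 - (123 + 0) = -14 - 1*123 = -14 - 123 = -137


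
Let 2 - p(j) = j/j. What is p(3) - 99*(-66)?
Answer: 6535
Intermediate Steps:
p(j) = 1 (p(j) = 2 - j/j = 2 - 1*1 = 2 - 1 = 1)
p(3) - 99*(-66) = 1 - 99*(-66) = 1 + 6534 = 6535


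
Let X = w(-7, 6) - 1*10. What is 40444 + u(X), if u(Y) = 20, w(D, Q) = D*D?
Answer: 40464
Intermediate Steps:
w(D, Q) = D**2
X = 39 (X = (-7)**2 - 1*10 = 49 - 10 = 39)
40444 + u(X) = 40444 + 20 = 40464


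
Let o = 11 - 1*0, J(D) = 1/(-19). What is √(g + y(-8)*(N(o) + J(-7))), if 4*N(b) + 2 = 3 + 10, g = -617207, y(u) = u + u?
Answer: I*√222827307/19 ≈ 785.65*I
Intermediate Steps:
y(u) = 2*u
J(D) = -1/19
o = 11 (o = 11 + 0 = 11)
N(b) = 11/4 (N(b) = -½ + (3 + 10)/4 = -½ + (¼)*13 = -½ + 13/4 = 11/4)
√(g + y(-8)*(N(o) + J(-7))) = √(-617207 + (2*(-8))*(11/4 - 1/19)) = √(-617207 - 16*205/76) = √(-617207 - 820/19) = √(-11727753/19) = I*√222827307/19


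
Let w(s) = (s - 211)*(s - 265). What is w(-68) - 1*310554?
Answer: -217647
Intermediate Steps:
w(s) = (-265 + s)*(-211 + s) (w(s) = (-211 + s)*(-265 + s) = (-265 + s)*(-211 + s))
w(-68) - 1*310554 = (55915 + (-68)**2 - 476*(-68)) - 1*310554 = (55915 + 4624 + 32368) - 310554 = 92907 - 310554 = -217647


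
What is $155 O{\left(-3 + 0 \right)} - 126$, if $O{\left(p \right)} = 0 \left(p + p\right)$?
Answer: $-126$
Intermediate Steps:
$O{\left(p \right)} = 0$ ($O{\left(p \right)} = 0 \cdot 2 p = 0$)
$155 O{\left(-3 + 0 \right)} - 126 = 155 \cdot 0 - 126 = 0 - 126 = -126$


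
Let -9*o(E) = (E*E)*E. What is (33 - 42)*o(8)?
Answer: 512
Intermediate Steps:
o(E) = -E³/9 (o(E) = -E*E*E/9 = -E²*E/9 = -E³/9)
(33 - 42)*o(8) = (33 - 42)*(-⅑*8³) = -(-1)*512 = -9*(-512/9) = 512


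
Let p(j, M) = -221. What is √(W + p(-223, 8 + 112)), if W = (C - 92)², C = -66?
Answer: √24743 ≈ 157.30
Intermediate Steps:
W = 24964 (W = (-66 - 92)² = (-158)² = 24964)
√(W + p(-223, 8 + 112)) = √(24964 - 221) = √24743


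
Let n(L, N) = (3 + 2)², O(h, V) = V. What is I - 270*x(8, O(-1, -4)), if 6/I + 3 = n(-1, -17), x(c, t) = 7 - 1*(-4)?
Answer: -32667/11 ≈ -2969.7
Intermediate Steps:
n(L, N) = 25 (n(L, N) = 5² = 25)
x(c, t) = 11 (x(c, t) = 7 + 4 = 11)
I = 3/11 (I = 6/(-3 + 25) = 6/22 = 6*(1/22) = 3/11 ≈ 0.27273)
I - 270*x(8, O(-1, -4)) = 3/11 - 270*11 = 3/11 - 2970 = -32667/11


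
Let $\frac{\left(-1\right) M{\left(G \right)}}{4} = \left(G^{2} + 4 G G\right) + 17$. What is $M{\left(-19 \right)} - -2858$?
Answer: $-4430$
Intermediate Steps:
$M{\left(G \right)} = -68 - 20 G^{2}$ ($M{\left(G \right)} = - 4 \left(\left(G^{2} + 4 G G\right) + 17\right) = - 4 \left(\left(G^{2} + 4 G^{2}\right) + 17\right) = - 4 \left(5 G^{2} + 17\right) = - 4 \left(17 + 5 G^{2}\right) = -68 - 20 G^{2}$)
$M{\left(-19 \right)} - -2858 = \left(-68 - 20 \left(-19\right)^{2}\right) - -2858 = \left(-68 - 7220\right) + 2858 = -7288 + 2858 = -4430$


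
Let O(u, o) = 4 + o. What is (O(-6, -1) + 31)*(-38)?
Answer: -1292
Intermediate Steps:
(O(-6, -1) + 31)*(-38) = ((4 - 1) + 31)*(-38) = (3 + 31)*(-38) = 34*(-38) = -1292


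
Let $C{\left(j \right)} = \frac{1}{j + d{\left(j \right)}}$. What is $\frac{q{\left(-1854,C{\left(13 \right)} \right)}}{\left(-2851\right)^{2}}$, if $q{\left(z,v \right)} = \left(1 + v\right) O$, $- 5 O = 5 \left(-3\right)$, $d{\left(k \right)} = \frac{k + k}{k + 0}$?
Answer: $\frac{16}{40641005} \approx 3.9369 \cdot 10^{-7}$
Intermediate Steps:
$d{\left(k \right)} = 2$ ($d{\left(k \right)} = \frac{2 k}{k} = 2$)
$O = 3$ ($O = - \frac{5 \left(-3\right)}{5} = \left(- \frac{1}{5}\right) \left(-15\right) = 3$)
$C{\left(j \right)} = \frac{1}{2 + j}$ ($C{\left(j \right)} = \frac{1}{j + 2} = \frac{1}{2 + j}$)
$q{\left(z,v \right)} = 3 + 3 v$ ($q{\left(z,v \right)} = \left(1 + v\right) 3 = 3 + 3 v$)
$\frac{q{\left(-1854,C{\left(13 \right)} \right)}}{\left(-2851\right)^{2}} = \frac{3 + \frac{3}{2 + 13}}{\left(-2851\right)^{2}} = \frac{3 + \frac{3}{15}}{8128201} = \left(3 + 3 \cdot \frac{1}{15}\right) \frac{1}{8128201} = \left(3 + \frac{1}{5}\right) \frac{1}{8128201} = \frac{16}{5} \cdot \frac{1}{8128201} = \frac{16}{40641005}$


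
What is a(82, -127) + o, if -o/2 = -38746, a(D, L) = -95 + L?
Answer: 77270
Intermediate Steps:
o = 77492 (o = -2*(-38746) = 77492)
a(82, -127) + o = (-95 - 127) + 77492 = -222 + 77492 = 77270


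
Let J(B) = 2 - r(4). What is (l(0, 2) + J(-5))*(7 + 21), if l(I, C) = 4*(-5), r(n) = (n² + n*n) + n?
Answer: -1512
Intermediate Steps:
r(n) = n + 2*n² (r(n) = (n² + n²) + n = 2*n² + n = n + 2*n²)
l(I, C) = -20
J(B) = -34 (J(B) = 2 - 4*(1 + 2*4) = 2 - 4*(1 + 8) = 2 - 4*9 = 2 - 1*36 = 2 - 36 = -34)
(l(0, 2) + J(-5))*(7 + 21) = (-20 - 34)*(7 + 21) = -54*28 = -1512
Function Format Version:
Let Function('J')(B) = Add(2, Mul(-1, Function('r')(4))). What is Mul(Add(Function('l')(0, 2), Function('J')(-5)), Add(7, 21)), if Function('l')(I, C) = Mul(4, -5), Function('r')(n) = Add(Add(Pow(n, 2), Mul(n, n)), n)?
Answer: -1512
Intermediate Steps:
Function('r')(n) = Add(n, Mul(2, Pow(n, 2))) (Function('r')(n) = Add(Add(Pow(n, 2), Pow(n, 2)), n) = Add(Mul(2, Pow(n, 2)), n) = Add(n, Mul(2, Pow(n, 2))))
Function('l')(I, C) = -20
Function('J')(B) = -34 (Function('J')(B) = Add(2, Mul(-1, Mul(4, Add(1, Mul(2, 4))))) = Add(2, Mul(-1, Mul(4, Add(1, 8)))) = Add(2, Mul(-1, Mul(4, 9))) = Add(2, Mul(-1, 36)) = Add(2, -36) = -34)
Mul(Add(Function('l')(0, 2), Function('J')(-5)), Add(7, 21)) = Mul(Add(-20, -34), Add(7, 21)) = Mul(-54, 28) = -1512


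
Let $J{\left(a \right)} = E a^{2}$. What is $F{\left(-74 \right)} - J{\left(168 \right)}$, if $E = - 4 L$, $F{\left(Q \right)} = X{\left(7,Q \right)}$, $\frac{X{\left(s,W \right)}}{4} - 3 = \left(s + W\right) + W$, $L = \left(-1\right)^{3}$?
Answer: $-113448$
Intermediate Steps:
$L = -1$
$X{\left(s,W \right)} = 12 + 4 s + 8 W$ ($X{\left(s,W \right)} = 12 + 4 \left(\left(s + W\right) + W\right) = 12 + 4 \left(\left(W + s\right) + W\right) = 12 + 4 \left(s + 2 W\right) = 12 + \left(4 s + 8 W\right) = 12 + 4 s + 8 W$)
$F{\left(Q \right)} = 40 + 8 Q$ ($F{\left(Q \right)} = 12 + 4 \cdot 7 + 8 Q = 12 + 28 + 8 Q = 40 + 8 Q$)
$E = 4$ ($E = \left(-4\right) \left(-1\right) = 4$)
$J{\left(a \right)} = 4 a^{2}$
$F{\left(-74 \right)} - J{\left(168 \right)} = \left(40 + 8 \left(-74\right)\right) - 4 \cdot 168^{2} = \left(40 - 592\right) - 4 \cdot 28224 = -552 - 112896 = -113448$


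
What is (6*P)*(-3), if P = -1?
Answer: 18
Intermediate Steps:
(6*P)*(-3) = (6*(-1))*(-3) = -6*(-3) = 18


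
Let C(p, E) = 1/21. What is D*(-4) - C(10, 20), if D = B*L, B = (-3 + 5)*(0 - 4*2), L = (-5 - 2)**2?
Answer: 65855/21 ≈ 3136.0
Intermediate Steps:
L = 49 (L = (-7)**2 = 49)
B = -16 (B = 2*(0 - 8) = 2*(-8) = -16)
C(p, E) = 1/21
D = -784 (D = -16*49 = -784)
D*(-4) - C(10, 20) = -784*(-4) - 1*1/21 = 3136 - 1/21 = 65855/21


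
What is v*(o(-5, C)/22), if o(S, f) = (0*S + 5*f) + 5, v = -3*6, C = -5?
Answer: 180/11 ≈ 16.364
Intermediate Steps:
v = -18
o(S, f) = 5 + 5*f (o(S, f) = (0 + 5*f) + 5 = 5*f + 5 = 5 + 5*f)
v*(o(-5, C)/22) = -18*(5 + 5*(-5))/22 = -18*(5 - 25)/22 = -(-360)/22 = -18*(-10/11) = 180/11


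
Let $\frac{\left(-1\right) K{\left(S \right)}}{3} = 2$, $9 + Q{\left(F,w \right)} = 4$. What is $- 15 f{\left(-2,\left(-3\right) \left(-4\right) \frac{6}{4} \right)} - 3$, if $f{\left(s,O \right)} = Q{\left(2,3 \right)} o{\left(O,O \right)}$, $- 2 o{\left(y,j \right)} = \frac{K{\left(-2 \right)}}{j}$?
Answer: $\frac{19}{2} \approx 9.5$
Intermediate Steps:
$Q{\left(F,w \right)} = -5$ ($Q{\left(F,w \right)} = -9 + 4 = -5$)
$K{\left(S \right)} = -6$ ($K{\left(S \right)} = \left(-3\right) 2 = -6$)
$o{\left(y,j \right)} = \frac{3}{j}$ ($o{\left(y,j \right)} = - \frac{\left(-6\right) \frac{1}{j}}{2} = \frac{3}{j}$)
$f{\left(s,O \right)} = - \frac{15}{O}$ ($f{\left(s,O \right)} = - 5 \frac{3}{O} = - \frac{15}{O}$)
$- 15 f{\left(-2,\left(-3\right) \left(-4\right) \frac{6}{4} \right)} - 3 = - 15 \left(- \frac{15}{\left(-3\right) \left(-4\right) \frac{6}{4}}\right) - 3 = - 15 \left(- \frac{15}{12 \cdot 6 \cdot \frac{1}{4}}\right) - 3 = - 15 \left(- \frac{15}{12 \cdot \frac{3}{2}}\right) - 3 = - 15 \left(- \frac{15}{18}\right) - 3 = - 15 \left(\left(-15\right) \frac{1}{18}\right) - 3 = \left(-15\right) \left(- \frac{5}{6}\right) - 3 = \frac{25}{2} - 3 = \frac{19}{2}$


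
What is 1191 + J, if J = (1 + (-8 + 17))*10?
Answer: 1291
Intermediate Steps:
J = 100 (J = (1 + 9)*10 = 10*10 = 100)
1191 + J = 1191 + 100 = 1291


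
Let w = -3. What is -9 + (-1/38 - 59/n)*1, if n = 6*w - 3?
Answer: -4961/798 ≈ -6.2168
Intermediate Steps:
n = -21 (n = 6*(-3) - 3 = -18 - 3 = -21)
-9 + (-1/38 - 59/n)*1 = -9 + (-1/38 - 59/(-21))*1 = -9 + (-1*1/38 - 59*(-1/21))*1 = -9 + (-1/38 + 59/21)*1 = -9 + (2221/798)*1 = -9 + 2221/798 = -4961/798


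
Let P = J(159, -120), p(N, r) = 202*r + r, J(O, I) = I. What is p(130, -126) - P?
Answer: -25458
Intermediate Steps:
p(N, r) = 203*r
P = -120
p(130, -126) - P = 203*(-126) - 1*(-120) = -25578 + 120 = -25458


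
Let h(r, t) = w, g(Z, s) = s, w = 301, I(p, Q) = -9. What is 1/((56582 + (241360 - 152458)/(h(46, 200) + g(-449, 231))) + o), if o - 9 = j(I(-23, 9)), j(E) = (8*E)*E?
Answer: 266/15270025 ≈ 1.7420e-5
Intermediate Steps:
h(r, t) = 301
j(E) = 8*E²
o = 657 (o = 9 + 8*(-9)² = 9 + 8*81 = 9 + 648 = 657)
1/((56582 + (241360 - 152458)/(h(46, 200) + g(-449, 231))) + o) = 1/((56582 + (241360 - 152458)/(301 + 231)) + 657) = 1/((56582 + 88902/532) + 657) = 1/((56582 + 88902*(1/532)) + 657) = 1/((56582 + 44451/266) + 657) = 1/(15095263/266 + 657) = 1/(15270025/266) = 266/15270025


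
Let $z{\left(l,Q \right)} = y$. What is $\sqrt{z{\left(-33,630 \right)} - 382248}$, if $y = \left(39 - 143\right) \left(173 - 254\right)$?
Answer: $24 i \sqrt{649} \approx 611.41 i$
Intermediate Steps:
$y = 8424$ ($y = \left(-104\right) \left(-81\right) = 8424$)
$z{\left(l,Q \right)} = 8424$
$\sqrt{z{\left(-33,630 \right)} - 382248} = \sqrt{8424 - 382248} = \sqrt{-373824} = 24 i \sqrt{649}$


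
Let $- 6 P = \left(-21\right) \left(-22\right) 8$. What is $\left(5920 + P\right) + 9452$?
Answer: $14756$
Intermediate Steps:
$P = -616$ ($P = - \frac{\left(-21\right) \left(-22\right) 8}{6} = - \frac{462 \cdot 8}{6} = \left(- \frac{1}{6}\right) 3696 = -616$)
$\left(5920 + P\right) + 9452 = \left(5920 - 616\right) + 9452 = 5304 + 9452 = 14756$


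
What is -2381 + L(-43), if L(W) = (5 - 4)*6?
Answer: -2375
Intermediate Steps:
L(W) = 6 (L(W) = 1*6 = 6)
-2381 + L(-43) = -2381 + 6 = -2375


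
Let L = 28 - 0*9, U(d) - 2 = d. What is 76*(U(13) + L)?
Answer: 3268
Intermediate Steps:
U(d) = 2 + d
L = 28 (L = 28 - 1*0 = 28 + 0 = 28)
76*(U(13) + L) = 76*((2 + 13) + 28) = 76*(15 + 28) = 76*43 = 3268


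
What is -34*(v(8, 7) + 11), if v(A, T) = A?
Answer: -646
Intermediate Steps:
-34*(v(8, 7) + 11) = -34*(8 + 11) = -34*19 = -646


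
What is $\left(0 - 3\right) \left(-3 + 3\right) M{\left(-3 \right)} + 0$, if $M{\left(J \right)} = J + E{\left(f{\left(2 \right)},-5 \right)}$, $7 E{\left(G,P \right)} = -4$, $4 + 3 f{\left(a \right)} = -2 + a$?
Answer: $0$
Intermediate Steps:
$f{\left(a \right)} = -2 + \frac{a}{3}$ ($f{\left(a \right)} = - \frac{4}{3} + \frac{-2 + a}{3} = - \frac{4}{3} + \left(- \frac{2}{3} + \frac{a}{3}\right) = -2 + \frac{a}{3}$)
$E{\left(G,P \right)} = - \frac{4}{7}$ ($E{\left(G,P \right)} = \frac{1}{7} \left(-4\right) = - \frac{4}{7}$)
$M{\left(J \right)} = - \frac{4}{7} + J$ ($M{\left(J \right)} = J - \frac{4}{7} = - \frac{4}{7} + J$)
$\left(0 - 3\right) \left(-3 + 3\right) M{\left(-3 \right)} + 0 = \left(0 - 3\right) \left(-3 + 3\right) \left(- \frac{4}{7} - 3\right) + 0 = \left(-3\right) 0 \left(- \frac{25}{7}\right) + 0 = 0 \left(- \frac{25}{7}\right) + 0 = 0 + 0 = 0$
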